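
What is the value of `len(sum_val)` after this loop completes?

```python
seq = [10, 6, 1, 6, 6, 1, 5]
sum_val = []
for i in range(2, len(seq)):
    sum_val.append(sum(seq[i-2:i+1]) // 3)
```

Number of 3-element averages
`sum_val` takes the values: [] → [5] → [5, 4] → [5, 4, 4] → [5, 4, 4, 4] → [5, 4, 4, 4, 4]
So `len(sum_val)` = 5

Answer: 5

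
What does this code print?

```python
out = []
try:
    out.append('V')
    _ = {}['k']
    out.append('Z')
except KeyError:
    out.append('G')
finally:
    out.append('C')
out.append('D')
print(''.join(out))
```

Execution trace: 'V' (try body) → 'G' (except KeyError) → 'C' (finally) → 'D' (after the try/except). Output: VGCD

Answer: VGCD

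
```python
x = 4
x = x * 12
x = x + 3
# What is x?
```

Trace:
`x = 4` → x = 4
`x = x * 12` → x = 48
`x = x + 3` → x = 51
So x = 51

Answer: 51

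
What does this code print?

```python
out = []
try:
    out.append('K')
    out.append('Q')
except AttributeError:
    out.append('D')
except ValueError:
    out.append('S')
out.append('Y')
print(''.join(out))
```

Execution trace: 'K' (try body) → 'Q' (try body, no exception) → 'Y' (after the try/except). Output: KQY

Answer: KQY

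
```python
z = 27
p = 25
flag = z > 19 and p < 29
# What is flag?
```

Trace:
`z = 27` → z = 27
`p = 25` → p = 25
`flag = z > 19 and p < 29` → flag = True
So flag = True

Answer: True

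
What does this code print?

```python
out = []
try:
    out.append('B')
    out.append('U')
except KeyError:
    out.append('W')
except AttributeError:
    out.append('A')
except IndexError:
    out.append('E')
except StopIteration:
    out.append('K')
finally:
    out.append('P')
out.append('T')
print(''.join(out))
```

Execution trace: 'B' (try body) → 'U' (try body, no exception) → 'P' (finally) → 'T' (after the try/except). Output: BUPT

Answer: BUPT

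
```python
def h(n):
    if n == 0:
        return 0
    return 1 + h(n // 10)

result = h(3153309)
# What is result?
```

Count of digits of 3153309: 7

Answer: 7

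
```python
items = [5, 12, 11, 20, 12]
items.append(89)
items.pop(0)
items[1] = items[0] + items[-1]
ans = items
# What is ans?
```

Trace:
`items = [5, 12, 11, 20, 12]` → items = [5, 12, 11, 20, 12]
`items.append(89)` → items = [5, 12, 11, 20, 12, 89]
`items.pop(0)` → items = [12, 11, 20, 12, 89]
`items[1] = items[0] + items[-1]` → items = [12, 101, 20, 12, 89]
`ans = items` → ans = [12, 101, 20, 12, 89]
So ans = [12, 101, 20, 12, 89]

Answer: [12, 101, 20, 12, 89]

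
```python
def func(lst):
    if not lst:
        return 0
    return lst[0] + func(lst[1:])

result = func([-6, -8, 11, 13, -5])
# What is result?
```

(-6) + (-8) + 11 + 13 + (-5) + 0 = 5

Answer: 5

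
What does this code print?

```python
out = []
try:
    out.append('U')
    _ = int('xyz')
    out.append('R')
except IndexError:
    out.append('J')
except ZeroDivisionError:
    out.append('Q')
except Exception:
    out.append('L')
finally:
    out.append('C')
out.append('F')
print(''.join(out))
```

Execution trace: 'U' (try body) → 'L' (except Exception) → 'C' (finally) → 'F' (after the try/except). Output: ULCF

Answer: ULCF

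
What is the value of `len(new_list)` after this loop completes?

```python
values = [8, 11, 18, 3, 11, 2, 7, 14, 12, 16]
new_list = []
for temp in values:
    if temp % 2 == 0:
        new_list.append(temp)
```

Count even numbers in [8, 11, 18, 3, 11, 2, 7, 14, 12, 16]
`new_list` takes the values: [] → [8] → [8, 18] → [8, 18, 2] → [8, 18, 2, 14] → [8, 18, 2, 14, 12] → [8, 18, 2, 14, 12, 16]
So `len(new_list)` = 6

Answer: 6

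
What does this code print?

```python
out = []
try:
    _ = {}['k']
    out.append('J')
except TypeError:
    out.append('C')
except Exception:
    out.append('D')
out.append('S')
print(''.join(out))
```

Execution trace: 'D' (except Exception) → 'S' (after the try/except). Output: DS

Answer: DS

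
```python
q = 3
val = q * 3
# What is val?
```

Trace:
`q = 3` → q = 3
`val = q * 3` → val = 9
So val = 9

Answer: 9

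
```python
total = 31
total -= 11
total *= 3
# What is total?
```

Trace:
`total = 31` → total = 31
`total -= 11` → total = 20
`total *= 3` → total = 60
So total = 60

Answer: 60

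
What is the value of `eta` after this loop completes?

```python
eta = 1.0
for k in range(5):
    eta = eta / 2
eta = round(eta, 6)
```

Halving LR 5 times: 1 / 2^5
`eta` takes the values: 1.0 → 0.5 → 0.25 → 0.125 → 0.0625 → 0.03125

Answer: 0.03125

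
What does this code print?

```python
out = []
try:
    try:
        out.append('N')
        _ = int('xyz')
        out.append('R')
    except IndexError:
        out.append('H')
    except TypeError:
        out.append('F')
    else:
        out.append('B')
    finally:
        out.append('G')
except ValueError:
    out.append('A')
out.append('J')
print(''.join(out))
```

Execution trace: 'N' (try body) → 'G' (finally) → 'A' (outer except ValueError) → 'J' (after the try/except). Output: NGAJ

Answer: NGAJ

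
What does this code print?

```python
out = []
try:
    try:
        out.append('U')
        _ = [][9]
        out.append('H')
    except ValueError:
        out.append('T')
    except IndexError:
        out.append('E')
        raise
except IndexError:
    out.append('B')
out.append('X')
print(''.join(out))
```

Execution trace: 'U' (inner try body) → 'E' (inner except IndexError) → 'B' (outer except IndexError) → 'X' (after the try/except). Output: UEBX

Answer: UEBX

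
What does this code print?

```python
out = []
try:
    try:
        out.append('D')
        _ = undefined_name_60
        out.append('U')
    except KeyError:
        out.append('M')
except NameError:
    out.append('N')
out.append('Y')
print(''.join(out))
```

Execution trace: 'D' (try body) → 'N' (outer except NameError) → 'Y' (after the try/except). Output: DNY

Answer: DNY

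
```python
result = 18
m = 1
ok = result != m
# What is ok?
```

Trace:
`result = 18` → result = 18
`m = 1` → m = 1
`ok = result != m` → ok = True
So ok = True

Answer: True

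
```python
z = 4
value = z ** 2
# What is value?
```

Trace:
`z = 4` → z = 4
`value = z ** 2` → value = 16
So value = 16

Answer: 16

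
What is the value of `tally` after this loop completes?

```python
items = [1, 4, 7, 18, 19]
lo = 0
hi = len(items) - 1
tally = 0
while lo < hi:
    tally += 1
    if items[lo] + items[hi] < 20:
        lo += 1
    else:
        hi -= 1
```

Steps to find pair summing to 20
`tally` takes the values: 0 → 1 → 2 → 3 → 4

Answer: 4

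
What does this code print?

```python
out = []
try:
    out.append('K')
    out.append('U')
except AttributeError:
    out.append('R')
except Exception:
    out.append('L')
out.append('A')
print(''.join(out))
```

Execution trace: 'K' (try body) → 'U' (try body, no exception) → 'A' (after the try/except). Output: KUA

Answer: KUA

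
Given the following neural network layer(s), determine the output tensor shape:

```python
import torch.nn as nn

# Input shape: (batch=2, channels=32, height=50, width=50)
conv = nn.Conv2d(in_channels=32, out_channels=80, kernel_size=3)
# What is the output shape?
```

Input: (2, 32, 50, 50) -> Output: (2, 80, 48, 48)

Answer: (2, 80, 48, 48)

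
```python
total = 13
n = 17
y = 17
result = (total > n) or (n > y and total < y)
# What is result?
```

Trace:
`total = 13` → total = 13
`n = 17` → n = 17
`y = 17` → y = 17
`result = (total > n) or (n > y and total < y)` → result = False
So result = False

Answer: False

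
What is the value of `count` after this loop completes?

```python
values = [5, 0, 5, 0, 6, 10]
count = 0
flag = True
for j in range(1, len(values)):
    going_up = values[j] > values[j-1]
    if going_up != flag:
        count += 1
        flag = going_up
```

Count direction changes in [5, 0, 5, 0, 6, 10]
`count` takes the values: 0 → 1 → 2 → 3 → 4

Answer: 4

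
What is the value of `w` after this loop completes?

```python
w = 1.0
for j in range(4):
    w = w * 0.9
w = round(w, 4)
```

Exponential decay: 1.0 * 0.9^4
`w` takes the values: 1.0 → 0.9 → 0.81 → 0.729 → 0.6561

Answer: 0.6561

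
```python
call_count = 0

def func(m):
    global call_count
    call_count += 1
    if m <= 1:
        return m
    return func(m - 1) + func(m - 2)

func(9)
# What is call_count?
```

Calls(m) = 1 + Calls(m-1) + Calls(m-2); Calls(0)=Calls(1)=1. For m=9 this gives 109.

Answer: 109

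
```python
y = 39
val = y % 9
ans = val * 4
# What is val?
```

Trace:
`y = 39` → y = 39
`val = y % 9` → val = 3
`ans = val * 4` → ans = 12
So val = 3

Answer: 3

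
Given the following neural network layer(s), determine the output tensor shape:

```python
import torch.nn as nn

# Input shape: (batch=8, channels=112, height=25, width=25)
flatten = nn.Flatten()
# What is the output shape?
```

Input: (8, 112, 25, 25) -> Output: (8, 70000)

Answer: (8, 70000)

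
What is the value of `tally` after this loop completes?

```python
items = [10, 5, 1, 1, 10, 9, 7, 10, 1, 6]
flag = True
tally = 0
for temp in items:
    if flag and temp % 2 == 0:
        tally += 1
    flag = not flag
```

Count even values at even positions
`tally` takes the values: 0 → 1 → 2

Answer: 2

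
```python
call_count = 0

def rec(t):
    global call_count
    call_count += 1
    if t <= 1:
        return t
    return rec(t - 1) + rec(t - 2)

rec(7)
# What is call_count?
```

Calls(t) = 1 + Calls(t-1) + Calls(t-2); Calls(0)=Calls(1)=1. For t=7 this gives 41.

Answer: 41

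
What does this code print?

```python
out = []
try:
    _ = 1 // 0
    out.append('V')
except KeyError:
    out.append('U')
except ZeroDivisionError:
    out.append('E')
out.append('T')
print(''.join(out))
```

Execution trace: 'E' (except ZeroDivisionError) → 'T' (after the try/except). Output: ET

Answer: ET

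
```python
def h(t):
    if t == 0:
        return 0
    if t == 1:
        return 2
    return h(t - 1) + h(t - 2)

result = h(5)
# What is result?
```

Build up from base cases: h(0)=0, h(1)=2, h(2)=2, h(3)=4, h(4)=6, h(5)=10

Answer: 10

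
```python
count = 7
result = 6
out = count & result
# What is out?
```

Trace:
`count = 7` → count = 7
`result = 6` → result = 6
`out = count & result` → out = 6
So out = 6

Answer: 6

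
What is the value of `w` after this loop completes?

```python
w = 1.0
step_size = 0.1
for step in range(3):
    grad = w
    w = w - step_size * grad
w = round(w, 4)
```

Gradient descent: w = 1.0 * (1 - 0.1)^3
`w` takes the values: 1.0 → 0.9 → 0.81 → 0.729

Answer: 0.729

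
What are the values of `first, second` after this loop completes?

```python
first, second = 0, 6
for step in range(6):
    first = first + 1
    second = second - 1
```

first goes 0→6, second goes 6→0
`first, second` takes the values: (0, 6) → (1, 6) → (1, 5) → (2, 5) → (2, 4) → (3, 4) → (3, 3) → (4, 3) → (4, 2) → (5, 2) → (5, 1) → (6, 1) → (6, 0)

Answer: 6, 0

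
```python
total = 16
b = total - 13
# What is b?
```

Trace:
`total = 16` → total = 16
`b = total - 13` → b = 3
So b = 3

Answer: 3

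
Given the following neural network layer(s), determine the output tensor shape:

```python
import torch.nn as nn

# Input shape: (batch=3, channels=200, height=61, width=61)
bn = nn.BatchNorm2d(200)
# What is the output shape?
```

Input: (3, 200, 61, 61) -> Output: (3, 200, 61, 61)

Answer: (3, 200, 61, 61)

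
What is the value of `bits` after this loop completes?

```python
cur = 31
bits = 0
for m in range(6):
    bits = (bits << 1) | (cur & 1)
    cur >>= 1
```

Reverse lowest 6 bits of 31
`bits` takes the values: 0 → 1 → 3 → 7 → 15 → 31 → 62

Answer: 62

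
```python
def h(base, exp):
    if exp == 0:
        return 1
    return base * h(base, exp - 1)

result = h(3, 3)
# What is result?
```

h(3, 3) = 3 * 3 * 3 = 27

Answer: 27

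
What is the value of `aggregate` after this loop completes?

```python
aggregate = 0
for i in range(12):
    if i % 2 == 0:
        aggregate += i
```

Sum of even numbers 0 to 11
`aggregate` takes the values: 0 → 2 → 6 → 12 → 20 → 30

Answer: 30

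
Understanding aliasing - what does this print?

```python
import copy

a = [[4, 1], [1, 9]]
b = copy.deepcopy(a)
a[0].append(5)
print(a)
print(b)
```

Key concept: deep copy is fully independent.
Step by step:
`a = [[4, 1], [1, 9]]` → a = [[4, 1], [1, 9]]
`b = copy.deepcopy(a)` → b = [[4, 1], [1, 9]]
`a[0].append(5)` → a = [[4, 1, 5], [1, 9]]
`print(a)` → prints [[4, 1, 5], [1, 9]]
`print(b)` → prints [[4, 1], [1, 9]]

Answer:
[[4, 1, 5], [1, 9]]
[[4, 1], [1, 9]]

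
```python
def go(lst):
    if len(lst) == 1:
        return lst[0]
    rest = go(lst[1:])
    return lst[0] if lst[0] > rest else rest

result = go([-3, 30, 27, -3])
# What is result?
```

Recursive max over [-3, 30, 27, -3] = 30

Answer: 30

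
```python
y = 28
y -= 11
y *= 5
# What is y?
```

Trace:
`y = 28` → y = 28
`y -= 11` → y = 17
`y *= 5` → y = 85
So y = 85

Answer: 85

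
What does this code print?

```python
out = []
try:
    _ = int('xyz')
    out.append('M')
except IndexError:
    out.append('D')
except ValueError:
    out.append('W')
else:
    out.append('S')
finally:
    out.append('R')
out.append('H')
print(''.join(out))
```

Execution trace: 'W' (except ValueError) → 'R' (finally) → 'H' (after the try/except). Output: WRH

Answer: WRH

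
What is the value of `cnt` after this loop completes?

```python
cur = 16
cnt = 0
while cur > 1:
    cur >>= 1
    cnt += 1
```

Count right shifts until 1
`cnt` takes the values: 0 → 1 → 2 → 3 → 4

Answer: 4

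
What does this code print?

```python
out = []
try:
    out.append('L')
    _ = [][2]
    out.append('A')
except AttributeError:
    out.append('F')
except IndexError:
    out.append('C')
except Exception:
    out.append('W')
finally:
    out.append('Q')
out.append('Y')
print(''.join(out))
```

Execution trace: 'L' (try body) → 'C' (except IndexError) → 'Q' (finally) → 'Y' (after the try/except). Output: LCQY

Answer: LCQY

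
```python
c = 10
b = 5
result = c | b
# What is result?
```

Trace:
`c = 10` → c = 10
`b = 5` → b = 5
`result = c | b` → result = 15
So result = 15

Answer: 15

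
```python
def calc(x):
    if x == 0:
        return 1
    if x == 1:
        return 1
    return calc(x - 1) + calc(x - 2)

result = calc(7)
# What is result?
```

Build up from base cases: calc(0)=1, calc(1)=1, calc(2)=2, calc(3)=3, calc(4)=5, calc(5)=8, calc(6)=13, ..., calc(7)=21

Answer: 21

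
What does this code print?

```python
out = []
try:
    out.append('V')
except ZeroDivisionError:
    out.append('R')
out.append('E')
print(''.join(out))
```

Execution trace: 'V' (try body, no exception) → 'E' (after the try/except). Output: VE

Answer: VE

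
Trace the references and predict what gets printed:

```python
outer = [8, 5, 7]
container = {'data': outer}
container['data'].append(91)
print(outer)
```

Key concept: dict holds reference to list.
Step by step:
`outer = [8, 5, 7]` → outer = [8, 5, 7]
`container = {'data': outer}` → container = {'data': [8, 5, 7]}
`container['data'].append(91)` → outer = [8, 5, 7, 91]; container = {'data': [8, 5, 7, 91]}
`print(outer)` → prints [8, 5, 7, 91]

Answer: [8, 5, 7, 91]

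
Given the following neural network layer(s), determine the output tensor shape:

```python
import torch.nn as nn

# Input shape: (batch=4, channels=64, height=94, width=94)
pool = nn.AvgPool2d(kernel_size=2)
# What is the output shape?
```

Input: (4, 64, 94, 94) -> Output: (4, 64, 47, 47)

Answer: (4, 64, 47, 47)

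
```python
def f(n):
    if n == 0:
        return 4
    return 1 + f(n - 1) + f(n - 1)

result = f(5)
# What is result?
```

f(n) = 1 + 2·f(n-1), f(0)=4. Closed form: (4+1)·2^5 - 1 = 159.

Answer: 159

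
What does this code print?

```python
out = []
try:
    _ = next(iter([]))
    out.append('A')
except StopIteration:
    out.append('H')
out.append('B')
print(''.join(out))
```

Execution trace: 'H' (except StopIteration) → 'B' (after the try/except). Output: HB

Answer: HB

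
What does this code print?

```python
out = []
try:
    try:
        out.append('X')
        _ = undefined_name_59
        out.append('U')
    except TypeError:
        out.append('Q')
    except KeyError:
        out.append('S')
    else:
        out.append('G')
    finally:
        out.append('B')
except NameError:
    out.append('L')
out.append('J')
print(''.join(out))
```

Execution trace: 'X' (inner try body) → 'B' (inner finally) → 'L' (outer except NameError) → 'J' (after the try/except). Output: XBLJ

Answer: XBLJ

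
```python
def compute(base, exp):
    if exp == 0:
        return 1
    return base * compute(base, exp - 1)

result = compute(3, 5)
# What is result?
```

compute(3, 5) = 3 * 3 * 3 * 3 * 3 = 243

Answer: 243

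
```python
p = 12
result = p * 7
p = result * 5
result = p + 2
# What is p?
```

Trace:
`p = 12` → p = 12
`result = p * 7` → result = 84
`p = result * 5` → p = 420
`result = p + 2` → result = 422
So p = 420

Answer: 420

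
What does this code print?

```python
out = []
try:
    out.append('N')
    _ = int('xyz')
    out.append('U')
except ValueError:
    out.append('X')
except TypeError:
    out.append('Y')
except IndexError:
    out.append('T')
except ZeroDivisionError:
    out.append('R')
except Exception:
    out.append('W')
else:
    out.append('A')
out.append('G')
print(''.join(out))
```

Execution trace: 'N' (try body) → 'X' (except ValueError) → 'G' (after the try/except). Output: NXG

Answer: NXG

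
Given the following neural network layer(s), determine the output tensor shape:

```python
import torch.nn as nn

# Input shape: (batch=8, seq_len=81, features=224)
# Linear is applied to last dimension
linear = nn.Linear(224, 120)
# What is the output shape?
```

Input: (8, 81, 224) -> Output: (8, 81, 120)

Answer: (8, 81, 120)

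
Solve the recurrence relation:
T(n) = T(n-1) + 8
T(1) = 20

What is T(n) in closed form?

Unrolling: T(n) = T(1) + 8·(n-1) = 20 + 8(n-1) = 8n + 12.

Answer: T(n) = 8n + 12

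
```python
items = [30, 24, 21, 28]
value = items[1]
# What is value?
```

Trace:
`items = [30, 24, 21, 28]` → items = [30, 24, 21, 28]
`value = items[1]` → value = 24
So value = 24

Answer: 24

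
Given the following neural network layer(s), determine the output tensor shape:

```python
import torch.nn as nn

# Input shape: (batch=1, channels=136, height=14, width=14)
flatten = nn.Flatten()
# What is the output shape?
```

Input: (1, 136, 14, 14) -> Output: (1, 26656)

Answer: (1, 26656)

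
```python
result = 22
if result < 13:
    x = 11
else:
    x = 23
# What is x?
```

Trace:
`result = 22` → result = 22
`if result < 13: ...` → result < 13 is False, take else branch → x = 23
So x = 23

Answer: 23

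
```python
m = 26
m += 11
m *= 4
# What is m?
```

Trace:
`m = 26` → m = 26
`m += 11` → m = 37
`m *= 4` → m = 148
So m = 148

Answer: 148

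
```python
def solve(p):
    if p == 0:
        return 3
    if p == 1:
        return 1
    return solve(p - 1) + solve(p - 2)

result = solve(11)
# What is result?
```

Build up from base cases: solve(0)=3, solve(1)=1, solve(2)=4, solve(3)=5, solve(4)=9, solve(5)=14, solve(6)=23, ..., solve(11)=254

Answer: 254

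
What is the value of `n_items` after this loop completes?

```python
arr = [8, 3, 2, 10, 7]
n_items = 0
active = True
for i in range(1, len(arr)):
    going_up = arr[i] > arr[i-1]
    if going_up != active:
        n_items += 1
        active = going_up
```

Count direction changes in [8, 3, 2, 10, 7]
`n_items` takes the values: 0 → 1 → 2 → 3

Answer: 3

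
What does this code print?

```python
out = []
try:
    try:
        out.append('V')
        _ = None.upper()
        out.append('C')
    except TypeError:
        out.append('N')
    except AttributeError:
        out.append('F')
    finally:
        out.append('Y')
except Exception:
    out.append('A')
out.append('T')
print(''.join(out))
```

Execution trace: 'V' (inner try body) → 'F' (inner except AttributeError) → 'Y' (inner finally) → 'T' (after the try/except). Output: VFYT

Answer: VFYT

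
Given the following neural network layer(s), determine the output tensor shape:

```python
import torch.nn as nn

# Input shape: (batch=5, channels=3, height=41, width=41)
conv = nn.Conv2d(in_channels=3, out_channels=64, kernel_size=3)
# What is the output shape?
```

Input: (5, 3, 41, 41) -> Output: (5, 64, 39, 39)

Answer: (5, 64, 39, 39)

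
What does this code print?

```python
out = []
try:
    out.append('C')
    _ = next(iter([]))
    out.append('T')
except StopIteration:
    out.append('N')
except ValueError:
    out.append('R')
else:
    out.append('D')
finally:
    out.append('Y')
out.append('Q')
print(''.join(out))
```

Execution trace: 'C' (try body) → 'N' (except StopIteration) → 'Y' (finally) → 'Q' (after the try/except). Output: CNYQ

Answer: CNYQ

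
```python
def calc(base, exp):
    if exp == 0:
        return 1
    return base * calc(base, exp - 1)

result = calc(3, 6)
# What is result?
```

calc(3, 6) = 3 * 3 * 3 * 3 * 3 * 3 = 729

Answer: 729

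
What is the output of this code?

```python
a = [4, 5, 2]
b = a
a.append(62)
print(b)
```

Key concept: basic list aliasing.
Step by step:
`a = [4, 5, 2]` → a = [4, 5, 2]
`b = a` → b = [4, 5, 2] (same object as a)
`a.append(62)` → a = [4, 5, 2, 62] (same object as b); b = [4, 5, 2, 62] (same object as a)
`print(b)` → prints [4, 5, 2, 62]

Answer: [4, 5, 2, 62]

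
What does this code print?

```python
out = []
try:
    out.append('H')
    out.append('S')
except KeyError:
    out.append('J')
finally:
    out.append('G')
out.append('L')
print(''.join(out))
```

Execution trace: 'H' (try body) → 'S' (try body, no exception) → 'G' (finally) → 'L' (after the try/except). Output: HSGL

Answer: HSGL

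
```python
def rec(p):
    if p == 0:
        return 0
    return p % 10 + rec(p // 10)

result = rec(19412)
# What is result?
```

Sum of digits of 19412: 2 + 1 + 4 + 9 + 1 = 17

Answer: 17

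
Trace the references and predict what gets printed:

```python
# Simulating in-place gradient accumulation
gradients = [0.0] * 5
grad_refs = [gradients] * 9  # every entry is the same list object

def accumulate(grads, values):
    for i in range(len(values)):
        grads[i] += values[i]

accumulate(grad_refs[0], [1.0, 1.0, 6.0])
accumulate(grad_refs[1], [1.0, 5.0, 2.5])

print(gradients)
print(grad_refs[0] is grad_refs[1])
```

Key concept: gradient accumulation aliasing.
Step by step:
`gradients = [0.0] * 5` → gradients = [0.0, 0.0, 0.0, 0.0, 0.0]
`grad_refs = [gradients] * 9` → grad_refs = [[0.0, 0.0, 0.0, 0.0, 0.0], [0.0, 0.0, 0.0, 0.0, 0.0], [0.0, 0.0, 0.0, 0.0, 0.0], [0.0, 0.0, 0.0, 0.0, 0.0], [0.0, 0.0, 0.0, 0.0, 0.0], [0.0, 0.0, 0.0, 0.0, 0.0], [0.0, 0.0, 0.0, 0.0, 0.0], [0.0, 0.0, 0.0, 0.0, 0.0], [0.0, 0.0, 0.0, 0.0, 0.0]]
`accumulate(grad_refs[0], [1.0, 1.0, 6.0])` → gradients = [1.0, 1.0, 6.0, 0.0, 0.0]; grad_refs = [[1.0, 1.0, 6.0, 0.0, 0.0], [1.0, 1.0, 6.0, 0.0, 0.0], [1.0, 1.0, 6.0, 0.0, 0.0], [1.0, 1.0, 6.0, 0.0, 0.0], [1.0, 1.0, 6.0, 0.0, 0.0], [1.0, 1.0, 6.0, 0.0, 0.0], [1.0, 1.0, 6.0, 0.0, 0.0], [1.0, 1.0, 6.0, 0.0, 0.0], [1.0, 1.0, 6.0, 0.0, 0.0]]
`accumulate(grad_refs[1], [1.0, 5.0, 2.5])` → gradients = [2.0, 6.0, 8.5, 0.0, 0.0]; grad_refs = [[2.0, 6.0, 8.5, 0.0, 0.0], [2.0, 6.0, 8.5, 0.0, 0.0], [2.0, 6.0, 8.5, 0.0, 0.0], [2.0, 6.0, 8.5, 0.0, 0.0], [2.0, 6.0, 8.5, 0.0, 0.0], [2.0, 6.0, 8.5, 0.0, 0.0], [2.0, 6.0, 8.5, 0.0, 0.0], [2.0, 6.0, 8.5, 0.0, 0.0], [2.0, 6.0, 8.5, 0.0, 0.0]]
`print(gradients)` → prints [2.0, 6.0, 8.5, 0.0, 0.0]
`print(grad_refs[0] is grad_refs[1])` → prints True

Answer:
[2.0, 6.0, 8.5, 0.0, 0.0]
True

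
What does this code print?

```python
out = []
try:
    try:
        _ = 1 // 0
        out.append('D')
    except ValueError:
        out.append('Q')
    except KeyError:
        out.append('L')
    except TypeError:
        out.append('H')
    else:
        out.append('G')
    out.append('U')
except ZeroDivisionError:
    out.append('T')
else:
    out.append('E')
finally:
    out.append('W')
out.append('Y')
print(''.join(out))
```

Execution trace: 'T' (except ZeroDivisionError) → 'W' (finally) → 'Y' (after the try/except). Output: TWY

Answer: TWY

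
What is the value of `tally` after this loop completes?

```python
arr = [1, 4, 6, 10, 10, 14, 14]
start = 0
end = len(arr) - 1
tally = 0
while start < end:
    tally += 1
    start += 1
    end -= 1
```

Iterations until pointers meet (list length 7)
`tally` takes the values: 0 → 1 → 2 → 3

Answer: 3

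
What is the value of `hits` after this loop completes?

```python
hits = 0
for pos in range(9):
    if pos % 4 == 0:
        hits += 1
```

Count numbers divisible by 4 in range(9)
`hits` takes the values: 0 → 1 → 2 → 3

Answer: 3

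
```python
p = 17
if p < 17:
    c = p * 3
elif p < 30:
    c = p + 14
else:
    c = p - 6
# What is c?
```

Trace:
`p = 17` → p = 17
`if p < 17: ...` → p < 17 is False, p < 30 is True → c = 31
So c = 31

Answer: 31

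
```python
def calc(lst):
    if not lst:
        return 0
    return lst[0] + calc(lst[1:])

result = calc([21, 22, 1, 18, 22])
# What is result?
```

21 + 22 + 1 + 18 + 22 + 0 = 84

Answer: 84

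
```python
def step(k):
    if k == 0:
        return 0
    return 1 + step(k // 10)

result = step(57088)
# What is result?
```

Count of digits of 57088: 5

Answer: 5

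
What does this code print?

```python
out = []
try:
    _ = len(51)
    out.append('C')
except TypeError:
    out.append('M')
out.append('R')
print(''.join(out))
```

Execution trace: 'M' (except TypeError) → 'R' (after the try/except). Output: MR

Answer: MR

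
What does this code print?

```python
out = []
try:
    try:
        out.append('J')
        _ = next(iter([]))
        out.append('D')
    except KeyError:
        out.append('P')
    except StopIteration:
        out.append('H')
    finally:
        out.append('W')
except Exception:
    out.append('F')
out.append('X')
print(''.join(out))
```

Execution trace: 'J' (inner try body) → 'H' (inner except StopIteration) → 'W' (inner finally) → 'X' (after the try/except). Output: JHWX

Answer: JHWX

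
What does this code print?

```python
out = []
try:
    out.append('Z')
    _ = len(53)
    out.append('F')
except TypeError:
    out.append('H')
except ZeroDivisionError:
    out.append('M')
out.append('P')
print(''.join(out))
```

Execution trace: 'Z' (try body) → 'H' (except TypeError) → 'P' (after the try/except). Output: ZHP

Answer: ZHP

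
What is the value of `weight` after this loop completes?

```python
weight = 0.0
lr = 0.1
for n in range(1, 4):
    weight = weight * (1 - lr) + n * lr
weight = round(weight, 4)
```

Moving average with lr=0.1
`weight` takes the values: 0.0 → 0.1 → 0.29 → 0.561

Answer: 0.561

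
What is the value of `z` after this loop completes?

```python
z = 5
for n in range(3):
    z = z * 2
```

Multiply by 2, 3 times: 5 * 2^3 = 40
`z` takes the values: 5 → 10 → 20 → 40

Answer: 40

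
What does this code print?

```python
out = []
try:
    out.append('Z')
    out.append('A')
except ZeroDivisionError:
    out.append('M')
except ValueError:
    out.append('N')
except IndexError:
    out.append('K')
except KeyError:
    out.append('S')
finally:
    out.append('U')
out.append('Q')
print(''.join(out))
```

Execution trace: 'Z' (try body) → 'A' (try body, no exception) → 'U' (finally) → 'Q' (after the try/except). Output: ZAUQ

Answer: ZAUQ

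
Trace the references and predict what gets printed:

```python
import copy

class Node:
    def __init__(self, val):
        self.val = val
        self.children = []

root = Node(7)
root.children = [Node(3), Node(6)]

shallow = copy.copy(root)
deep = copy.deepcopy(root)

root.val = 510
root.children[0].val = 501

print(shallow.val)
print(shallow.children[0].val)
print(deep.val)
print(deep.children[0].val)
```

Key concept: deep copy with custom objects.
Step by step:
`root = Node(7)` → root = Node(val=7, children=[])
`root.children = [Node(3), Node(6)]` → root = Node(val=7, children=[Node(val=3, children=[]), Node(val=6, children=[])])
`shallow = copy.copy(root)` → shallow = Node(val=7, children=[Node(val=3, children=[]), Node(val=6, children=[])])
`deep = copy.deepcopy(root)` → deep = Node(val=7, children=[Node(val=3, children=[]), Node(val=6, children=[])])
`root.val = 510` → root = Node(val=510, children=[Node(val=3, children=[]), Node(val=6, children=[])])
`root.children[0].val = 501` → root = Node(val=510, children=[Node(val=501, children=[]), Node(val=6, children=[])]); shallow = Node(val=7, children=[Node(val=501, children=[]), Node(val=6, children=[])])
`print(shallow.val)` → prints 7
`print(shallow.children[0].val)` → prints 501
`print(deep.val)` → prints 7
`print(deep.children[0].val)` → prints 3

Answer:
7
501
7
3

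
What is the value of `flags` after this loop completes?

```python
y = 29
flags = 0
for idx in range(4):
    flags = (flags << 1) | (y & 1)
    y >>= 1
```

Reverse lowest 4 bits of 29
`flags` takes the values: 0 → 1 → 2 → 5 → 11

Answer: 11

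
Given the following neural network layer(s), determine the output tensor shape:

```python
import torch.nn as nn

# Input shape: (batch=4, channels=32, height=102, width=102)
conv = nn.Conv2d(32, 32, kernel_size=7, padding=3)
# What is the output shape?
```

Input: (4, 32, 102, 102) -> Output: (4, 32, 102, 102)

Answer: (4, 32, 102, 102)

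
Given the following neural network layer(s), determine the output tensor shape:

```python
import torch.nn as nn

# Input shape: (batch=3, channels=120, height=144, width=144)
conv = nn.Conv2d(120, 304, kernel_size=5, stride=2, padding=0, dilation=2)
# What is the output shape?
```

Input: (3, 120, 144, 144) -> Output: (3, 304, 68, 68)

Answer: (3, 304, 68, 68)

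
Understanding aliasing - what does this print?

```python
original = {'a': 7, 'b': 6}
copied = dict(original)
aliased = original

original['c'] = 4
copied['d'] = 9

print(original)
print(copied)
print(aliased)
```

Key concept: dict() creates copy, assignment creates alias.
Step by step:
`original = {'a': 7, 'b': 6}` → original = {'a': 7, 'b': 6}
`copied = dict(original)` → copied = {'a': 7, 'b': 6}
`aliased = original` → aliased = {'a': 7, 'b': 6} (same object as original)
`original['c'] = 4` → original = {'a': 7, 'b': 6, 'c': 4} (same object as aliased); aliased = {'a': 7, 'b': 6, 'c': 4} (same object as original)
`copied['d'] = 9` → copied = {'a': 7, 'b': 6, 'd': 9}
`print(original)` → prints {'a': 7, 'b': 6, 'c': 4}
`print(copied)` → prints {'a': 7, 'b': 6, 'd': 9}
`print(aliased)` → prints {'a': 7, 'b': 6, 'c': 4}

Answer:
{'a': 7, 'b': 6, 'c': 4}
{'a': 7, 'b': 6, 'd': 9}
{'a': 7, 'b': 6, 'c': 4}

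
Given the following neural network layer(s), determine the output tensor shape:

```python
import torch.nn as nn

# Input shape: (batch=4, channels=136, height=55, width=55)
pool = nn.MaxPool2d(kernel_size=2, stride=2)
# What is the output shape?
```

Input: (4, 136, 55, 55) -> Output: (4, 136, 27, 27)

Answer: (4, 136, 27, 27)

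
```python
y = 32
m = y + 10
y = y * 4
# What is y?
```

Trace:
`y = 32` → y = 32
`m = y + 10` → m = 42
`y = y * 4` → y = 128
So y = 128

Answer: 128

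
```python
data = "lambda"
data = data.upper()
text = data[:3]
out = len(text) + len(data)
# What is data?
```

Trace:
`data = "lambda"` → data = 'lambda'
`data = data.upper()` → data = 'LAMBDA'
`text = data[:3]` → text = 'LAM'
`out = len(text) + len(data)` → out = 9
So data = 'LAMBDA'

Answer: 'LAMBDA'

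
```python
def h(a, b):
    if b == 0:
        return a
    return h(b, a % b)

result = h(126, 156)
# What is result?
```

h(126, 156) -> h(156, 126) -> h(126, 30) -> h(30, 6) -> h(6, 0) -> 6

Answer: 6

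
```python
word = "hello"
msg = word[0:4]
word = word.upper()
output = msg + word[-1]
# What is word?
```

Trace:
`word = "hello"` → word = 'hello'
`msg = word[0:4]` → msg = 'hell'
`word = word.upper()` → word = 'HELLO'
`output = msg + word[-1]` → output = 'hellO'
So word = 'HELLO'

Answer: 'HELLO'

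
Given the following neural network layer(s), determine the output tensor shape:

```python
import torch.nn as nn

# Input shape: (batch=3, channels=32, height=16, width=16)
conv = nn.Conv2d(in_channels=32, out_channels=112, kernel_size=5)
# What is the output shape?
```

Input: (3, 32, 16, 16) -> Output: (3, 112, 12, 12)

Answer: (3, 112, 12, 12)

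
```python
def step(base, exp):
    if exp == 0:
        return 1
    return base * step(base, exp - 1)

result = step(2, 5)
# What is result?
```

step(2, 5) = 2 * 2 * 2 * 2 * 2 = 32

Answer: 32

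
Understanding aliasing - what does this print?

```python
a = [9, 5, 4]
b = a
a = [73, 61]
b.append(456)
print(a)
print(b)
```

Key concept: rebinding vs mutation: a is rebound to a new list, b still points at the original.
Step by step:
`a = [9, 5, 4]` → a = [9, 5, 4]
`b = a` → b = [9, 5, 4] (same object as a)
`a = [73, 61]` → a = [73, 61]
`b.append(456)` → b = [9, 5, 4, 456]
`print(a)` → prints [73, 61]
`print(b)` → prints [9, 5, 4, 456]

Answer:
[73, 61]
[9, 5, 4, 456]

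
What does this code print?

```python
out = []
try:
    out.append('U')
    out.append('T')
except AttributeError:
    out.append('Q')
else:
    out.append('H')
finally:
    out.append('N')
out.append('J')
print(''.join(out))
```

Execution trace: 'U' (try body) → 'T' (try body, no exception) → 'H' (else) → 'N' (finally) → 'J' (after the try/except). Output: UTHNJ

Answer: UTHNJ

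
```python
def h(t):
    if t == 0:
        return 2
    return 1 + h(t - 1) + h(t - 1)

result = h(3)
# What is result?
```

h(t) = 1 + 2·h(t-1), h(0)=2. Closed form: (2+1)·2^3 - 1 = 23.

Answer: 23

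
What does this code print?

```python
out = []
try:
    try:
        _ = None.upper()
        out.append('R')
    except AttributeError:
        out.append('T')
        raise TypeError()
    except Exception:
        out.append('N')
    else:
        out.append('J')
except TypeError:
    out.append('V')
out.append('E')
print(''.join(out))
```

Execution trace: 'T' (inner except AttributeError) → 'V' (outer except TypeError) → 'E' (after the try/except). Output: TVE

Answer: TVE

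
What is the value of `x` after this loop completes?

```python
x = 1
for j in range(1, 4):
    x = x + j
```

Start at 1, add 1 through 3
`x` takes the values: 1 → 2 → 4 → 7

Answer: 7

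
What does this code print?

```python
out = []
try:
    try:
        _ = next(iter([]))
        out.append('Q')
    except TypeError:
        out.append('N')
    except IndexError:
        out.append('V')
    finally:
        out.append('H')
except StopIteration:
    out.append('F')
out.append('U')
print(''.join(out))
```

Execution trace: 'H' (finally) → 'F' (outer except StopIteration) → 'U' (after the try/except). Output: HFU

Answer: HFU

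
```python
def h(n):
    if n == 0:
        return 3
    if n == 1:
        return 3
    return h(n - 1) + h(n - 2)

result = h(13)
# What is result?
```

Build up from base cases: h(0)=3, h(1)=3, h(2)=6, h(3)=9, h(4)=15, h(5)=24, h(6)=39, ..., h(13)=1131

Answer: 1131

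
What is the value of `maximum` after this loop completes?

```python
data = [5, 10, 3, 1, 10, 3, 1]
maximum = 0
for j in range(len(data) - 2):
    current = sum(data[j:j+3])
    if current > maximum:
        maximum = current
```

Max sum of 3-element window in [5, 10, 3, 1, 10, 3, 1]
`maximum` takes the values: 0 → 18

Answer: 18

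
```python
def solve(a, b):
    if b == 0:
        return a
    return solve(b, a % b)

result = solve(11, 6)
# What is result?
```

solve(11, 6) -> solve(6, 5) -> solve(5, 1) -> solve(1, 0) -> 1

Answer: 1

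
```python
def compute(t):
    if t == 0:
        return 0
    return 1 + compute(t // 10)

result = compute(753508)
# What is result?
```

Count of digits of 753508: 6

Answer: 6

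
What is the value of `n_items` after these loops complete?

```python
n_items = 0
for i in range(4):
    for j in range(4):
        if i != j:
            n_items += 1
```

4² - 4 (exclude diagonal)
`n_items` takes the values: 0 → 1 → 2 → 3 → 4 → 5 → 6 → 7 → 8 → 9 → 10 → 11 → 12

Answer: 12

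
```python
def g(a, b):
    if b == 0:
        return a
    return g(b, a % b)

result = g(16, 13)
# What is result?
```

g(16, 13) -> g(13, 3) -> g(3, 1) -> g(1, 0) -> 1

Answer: 1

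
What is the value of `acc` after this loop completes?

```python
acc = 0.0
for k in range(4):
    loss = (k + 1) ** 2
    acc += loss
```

Sum of squared losses 1² + 2² + ... + 4²
`acc` takes the values: 0.0 → 1.0 → 5.0 → 14.0 → 30.0

Answer: 30.0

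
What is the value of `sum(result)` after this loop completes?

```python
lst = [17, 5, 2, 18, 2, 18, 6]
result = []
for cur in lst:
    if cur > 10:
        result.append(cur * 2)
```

Sum of doubled values > 10
`result` takes the values: [] → [34] → [34, 36] → [34, 36, 36]
So `sum(result)` = 106

Answer: 106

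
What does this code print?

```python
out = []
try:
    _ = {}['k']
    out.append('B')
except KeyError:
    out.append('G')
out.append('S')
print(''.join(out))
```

Execution trace: 'G' (except KeyError) → 'S' (after the try/except). Output: GS

Answer: GS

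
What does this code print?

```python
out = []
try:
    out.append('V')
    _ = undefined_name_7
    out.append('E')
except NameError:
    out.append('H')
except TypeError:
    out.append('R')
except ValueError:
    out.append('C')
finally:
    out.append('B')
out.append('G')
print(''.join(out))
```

Execution trace: 'V' (try body) → 'H' (except NameError) → 'B' (finally) → 'G' (after the try/except). Output: VHBG

Answer: VHBG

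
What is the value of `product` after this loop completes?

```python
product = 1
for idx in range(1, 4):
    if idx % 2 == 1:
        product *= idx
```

Product of odd numbers 1 to 3
`product` takes the values: 1 → 3

Answer: 3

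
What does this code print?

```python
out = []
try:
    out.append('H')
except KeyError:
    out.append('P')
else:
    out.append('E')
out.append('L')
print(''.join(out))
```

Execution trace: 'H' (try body, no exception) → 'E' (else) → 'L' (after the try/except). Output: HEL

Answer: HEL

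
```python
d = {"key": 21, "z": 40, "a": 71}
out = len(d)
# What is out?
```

Trace:
`d = {"key": 21, "z": 40, "a": 71}` → d = {'key': 21, 'z': 40, 'a': 71}
`out = len(d)` → out = 3
So out = 3

Answer: 3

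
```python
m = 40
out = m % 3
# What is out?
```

Trace:
`m = 40` → m = 40
`out = m % 3` → out = 1
So out = 1

Answer: 1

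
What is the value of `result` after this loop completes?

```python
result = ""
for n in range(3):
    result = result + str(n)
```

Concatenate digits 0 to 2
`result` takes the values: "" → "0" → "01" → "012"

Answer: "012"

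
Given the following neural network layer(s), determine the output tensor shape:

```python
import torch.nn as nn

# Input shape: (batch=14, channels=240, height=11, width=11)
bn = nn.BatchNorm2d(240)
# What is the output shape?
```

Input: (14, 240, 11, 11) -> Output: (14, 240, 11, 11)

Answer: (14, 240, 11, 11)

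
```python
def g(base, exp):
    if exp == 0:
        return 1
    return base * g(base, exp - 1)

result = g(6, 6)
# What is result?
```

g(6, 6) = 6 * 6 * 6 * 6 * 6 * 6 = 46656

Answer: 46656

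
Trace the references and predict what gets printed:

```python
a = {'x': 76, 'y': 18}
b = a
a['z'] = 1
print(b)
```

Key concept: dict aliasing.
Step by step:
`a = {'x': 76, 'y': 18}` → a = {'x': 76, 'y': 18}
`b = a` → b = {'x': 76, 'y': 18} (same object as a)
`a['z'] = 1` → a = {'x': 76, 'y': 18, 'z': 1} (same object as b); b = {'x': 76, 'y': 18, 'z': 1} (same object as a)
`print(b)` → prints {'x': 76, 'y': 18, 'z': 1}

Answer: {'x': 76, 'y': 18, 'z': 1}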